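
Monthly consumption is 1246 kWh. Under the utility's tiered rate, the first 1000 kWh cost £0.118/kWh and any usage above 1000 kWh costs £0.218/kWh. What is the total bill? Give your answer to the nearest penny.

£171.63

First 1000 kWh × £0.118 = £118.00
Remaining 246 kWh × £0.218 = £53.63
Total = £171.63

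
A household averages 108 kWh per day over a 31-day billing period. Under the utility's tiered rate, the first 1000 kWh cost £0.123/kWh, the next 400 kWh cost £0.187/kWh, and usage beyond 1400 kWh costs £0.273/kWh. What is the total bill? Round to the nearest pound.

£730

Usage = 108 kWh/day × 31 days = 3348 kWh
First 1000 kWh × £0.123 = £123.00
Next 400 kWh × £0.187 = £74.80
Remaining 1948 kWh × £0.273 = £531.80
Total = £729.60 ≈ £730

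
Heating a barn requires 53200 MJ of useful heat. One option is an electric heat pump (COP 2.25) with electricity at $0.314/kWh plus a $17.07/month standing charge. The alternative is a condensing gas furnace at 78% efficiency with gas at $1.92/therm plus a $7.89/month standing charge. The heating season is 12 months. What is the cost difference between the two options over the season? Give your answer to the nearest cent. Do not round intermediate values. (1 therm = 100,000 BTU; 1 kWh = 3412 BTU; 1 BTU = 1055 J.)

Heat load = 53200 MJ = 53,200,000,000 J / 1055 = 50,426,540 BTU
Gas: input = 50,426,540 / 0.780 = 64,649,411 BTU = 646.5 therm → 646.5 × $1.92 = $1,241.27; + 12 × $7.89 standing = $1,335.95
Heat pump: 50,426,540 BTU / 3412 = 14,780 kWh heat; / 2.25 = 6,569 kWh in → × $0.314 = $2,062.52; + 12 × $17.07 standing = $2,267.36
Difference = |$1,335.95 − $2,267.36| = $931.41

$931.41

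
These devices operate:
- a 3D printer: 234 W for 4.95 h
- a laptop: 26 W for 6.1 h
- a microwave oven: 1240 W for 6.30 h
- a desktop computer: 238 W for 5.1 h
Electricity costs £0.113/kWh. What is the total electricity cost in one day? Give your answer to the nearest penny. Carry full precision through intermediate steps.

£1.17

3D printer: 234 W × 4.95 h = 1,158 Wh = 1.158 kWh
laptop: 26 W × 6.1 h = 159 Wh = 0.1586 kWh
microwave oven: 1240 W × 6.30 h = 7,812 Wh = 7.812 kWh
desktop computer: 238 W × 5.1 h = 1,214 Wh = 1.214 kWh
Total energy = 1.158 + 0.1586 + 7.812 + 1.214 = 10.34 kWh
Cost = 10.34 kWh × £0.113 = £1.17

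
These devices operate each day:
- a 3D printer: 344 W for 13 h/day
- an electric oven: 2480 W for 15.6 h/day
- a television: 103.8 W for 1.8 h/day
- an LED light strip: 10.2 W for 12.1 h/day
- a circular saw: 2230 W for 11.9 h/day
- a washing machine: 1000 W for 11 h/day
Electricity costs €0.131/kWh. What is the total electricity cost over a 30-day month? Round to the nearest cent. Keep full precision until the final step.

3D printer: 344 W × 13 h × 30 d = 134,160 Wh = 134.2 kWh
electric oven: 2480 W × 15.6 h × 30 d = 1,160,640 Wh = 1,161 kWh
television: 103.8 W × 1.8 h × 30 d = 5,605 Wh = 5.605 kWh
LED light strip: 10.2 W × 12.1 h × 30 d = 3,703 Wh = 3.703 kWh
circular saw: 2230 W × 11.9 h × 30 d = 796,110 Wh = 796.1 kWh
washing machine: 1000 W × 11 h × 30 d = 330,000 Wh = 330 kWh
Total energy = 134.2 + 1,161 + 5.605 + 3.703 + 796.1 + 330 = 2,430 kWh
Cost = 2,430 kWh × €0.131 = €318.36

€318.36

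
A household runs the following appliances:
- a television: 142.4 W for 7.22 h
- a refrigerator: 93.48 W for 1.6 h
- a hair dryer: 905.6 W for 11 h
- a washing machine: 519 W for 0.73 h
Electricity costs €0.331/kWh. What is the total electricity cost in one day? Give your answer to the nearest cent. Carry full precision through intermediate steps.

television: 142.4 W × 7.22 h = 1,028 Wh = 1.028 kWh
refrigerator: 93.48 W × 1.6 h = 150 Wh = 0.1496 kWh
hair dryer: 905.6 W × 11 h = 9,962 Wh = 9.962 kWh
washing machine: 519 W × 0.73 h = 379 Wh = 0.3789 kWh
Total energy = 1.028 + 0.1496 + 9.962 + 0.3789 = 11.52 kWh
Cost = 11.52 kWh × €0.331 = €3.81

€3.81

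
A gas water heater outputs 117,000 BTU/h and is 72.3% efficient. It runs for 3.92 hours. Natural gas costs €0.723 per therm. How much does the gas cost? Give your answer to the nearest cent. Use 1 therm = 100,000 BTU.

€4.59

Heat delivered = 117,000 BTU/h × 3.92 h = 458,640 BTU
Gas input = 458,640 / 0.723 = 634,357 BTU
= 634,357 / 100,000 = 6.344 therm
Cost = 6.344 × €0.723/therm = €4.59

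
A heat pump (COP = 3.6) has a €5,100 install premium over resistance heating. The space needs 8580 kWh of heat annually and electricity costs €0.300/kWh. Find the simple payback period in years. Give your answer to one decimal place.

Resistance: 8580 kWh × €0.300 = €2,574.00/yr
Heat pump: 8580 / 3.6 = 2383 kWh in → × €0.300 = €715.00/yr
Annual savings = €1,859.00
Payback = €5,100 / €1,859.00 = 2.74 years

2.7 years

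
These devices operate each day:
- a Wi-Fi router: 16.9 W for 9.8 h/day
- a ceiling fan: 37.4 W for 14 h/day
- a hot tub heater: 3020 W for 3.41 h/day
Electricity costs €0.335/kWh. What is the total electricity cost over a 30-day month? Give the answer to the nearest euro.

€110

Wi-Fi router: 16.9 W × 9.8 h × 30 d = 4,969 Wh = 4.969 kWh
ceiling fan: 37.4 W × 14 h × 30 d = 15,708 Wh = 15.71 kWh
hot tub heater: 3020 W × 3.41 h × 30 d = 308,946 Wh = 308.9 kWh
Total energy = 4.969 + 15.71 + 308.9 = 329.6 kWh
Cost = 329.6 kWh × €0.335 = €110.42 ≈ €110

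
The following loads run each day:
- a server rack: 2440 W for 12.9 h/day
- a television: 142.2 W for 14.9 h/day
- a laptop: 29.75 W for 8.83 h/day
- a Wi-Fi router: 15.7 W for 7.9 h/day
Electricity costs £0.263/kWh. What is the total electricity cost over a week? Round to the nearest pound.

£63

server rack: 2440 W × 12.9 h × 7 d = 220,332 Wh = 220.3 kWh
television: 142.2 W × 14.9 h × 7 d = 14,831 Wh = 14.83 kWh
laptop: 29.75 W × 8.83 h × 7 d = 1,839 Wh = 1.839 kWh
Wi-Fi router: 15.7 W × 7.9 h × 7 d = 868 Wh = 0.8682 kWh
Total energy = 220.3 + 14.83 + 1.839 + 0.8682 = 237.9 kWh
Cost = 237.9 kWh × £0.263 = £62.56 ≈ £63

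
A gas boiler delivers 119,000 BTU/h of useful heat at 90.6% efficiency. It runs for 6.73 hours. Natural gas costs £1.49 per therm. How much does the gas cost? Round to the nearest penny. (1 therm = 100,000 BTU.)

£13.17

Heat delivered = 119,000 BTU/h × 6.73 h = 800,870 BTU
Gas input = 800,870 / 0.906 = 883,962 BTU
= 883,962 / 100,000 = 8.84 therm
Cost = 8.84 × £1.49/therm = £13.17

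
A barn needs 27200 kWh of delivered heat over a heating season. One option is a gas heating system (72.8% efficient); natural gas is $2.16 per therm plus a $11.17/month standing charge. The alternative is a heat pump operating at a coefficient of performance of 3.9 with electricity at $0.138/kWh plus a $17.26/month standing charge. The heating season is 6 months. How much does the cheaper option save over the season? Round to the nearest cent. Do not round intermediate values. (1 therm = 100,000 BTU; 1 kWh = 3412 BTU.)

$1754.59

Heat load = 27200 kWh × 3412 = 92,806,400 BTU
Gas: input = 92,806,400 / 0.728 = 127,481,319 BTU = 1,275 therm → 1,275 × $2.16 = $2,753.60; + 6 × $11.17 standing = $2,820.62
Heat pump: 92,806,400 BTU / 3412 = 27,200 kWh heat; / 3.9 = 6,974 kWh in → × $0.138 = $962.46; + 6 × $17.26 standing = $1,066.02
Difference = |$2,820.62 − $1,066.02| = $1,754.59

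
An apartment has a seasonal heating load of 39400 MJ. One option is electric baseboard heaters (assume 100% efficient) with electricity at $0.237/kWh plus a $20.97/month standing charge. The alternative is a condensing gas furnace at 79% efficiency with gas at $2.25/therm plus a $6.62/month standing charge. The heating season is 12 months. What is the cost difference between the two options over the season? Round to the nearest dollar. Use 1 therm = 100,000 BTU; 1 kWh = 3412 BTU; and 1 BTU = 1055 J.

$1703

Heat load = 39400 MJ = 39,400,000,000 J / 1055 = 37,345,972 BTU
Gas: input = 37,345,972 / 0.79 = 47,273,382 BTU = 472.7 therm → 472.7 × $2.25 = $1,063.65; + 12 × $6.62 standing = $1,143.09
Electric: 37,345,972 BTU / 3412 = 10,950 kWh → × $0.237 = $2,594.08; + 12 × $20.97 standing = $2,845.72
Difference = |$1,143.09 − $2,845.72| = $1,702.63 ≈ $1703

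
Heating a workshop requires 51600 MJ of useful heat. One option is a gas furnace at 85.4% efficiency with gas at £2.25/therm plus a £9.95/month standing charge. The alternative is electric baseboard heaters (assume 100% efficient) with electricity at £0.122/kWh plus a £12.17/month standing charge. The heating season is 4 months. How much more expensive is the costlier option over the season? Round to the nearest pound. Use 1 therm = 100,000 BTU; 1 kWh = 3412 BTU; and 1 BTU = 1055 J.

£469

Heat load = 51600 MJ = 51,600,000,000 J / 1055 = 48,909,953 BTU
Gas: input = 48,909,953 / 0.854 = 57,271,607 BTU = 572.7 therm → 572.7 × £2.25 = £1,288.61; + 4 × £9.95 standing = £1,328.41
Electric: 48,909,953 BTU / 3412 = 14,330 kWh → × £0.122 = £1,748.83; + 4 × £12.17 standing = £1,797.51
Difference = |£1,328.41 − £1,797.51| = £469.10 ≈ £469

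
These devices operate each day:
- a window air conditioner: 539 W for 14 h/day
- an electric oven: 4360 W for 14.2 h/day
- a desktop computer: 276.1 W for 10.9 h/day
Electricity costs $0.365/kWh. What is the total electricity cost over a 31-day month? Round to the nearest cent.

$819.97

window air conditioner: 539 W × 14 h × 31 d = 233,926 Wh = 233.9 kWh
electric oven: 4360 W × 14.2 h × 31 d = 1,919,272 Wh = 1,919 kWh
desktop computer: 276.1 W × 10.9 h × 31 d = 93,294 Wh = 93.29 kWh
Total energy = 233.9 + 1,919 + 93.29 = 2,246 kWh
Cost = 2,246 kWh × $0.365 = $819.97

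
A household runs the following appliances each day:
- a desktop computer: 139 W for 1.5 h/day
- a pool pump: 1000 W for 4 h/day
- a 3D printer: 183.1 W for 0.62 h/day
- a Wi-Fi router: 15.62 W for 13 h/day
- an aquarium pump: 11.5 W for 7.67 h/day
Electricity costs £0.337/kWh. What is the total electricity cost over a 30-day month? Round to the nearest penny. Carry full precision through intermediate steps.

£46.64

desktop computer: 139 W × 1.5 h × 30 d = 6,255 Wh = 6.255 kWh
pool pump: 1000 W × 4 h × 30 d = 120,000 Wh = 120 kWh
3D printer: 183.1 W × 0.62 h × 30 d = 3,406 Wh = 3.406 kWh
Wi-Fi router: 15.62 W × 13 h × 30 d = 6,092 Wh = 6.092 kWh
aquarium pump: 11.5 W × 7.67 h × 30 d = 2,646 Wh = 2.646 kWh
Total energy = 6.255 + 120 + 3.406 + 6.092 + 2.646 = 138.4 kWh
Cost = 138.4 kWh × £0.337 = £46.64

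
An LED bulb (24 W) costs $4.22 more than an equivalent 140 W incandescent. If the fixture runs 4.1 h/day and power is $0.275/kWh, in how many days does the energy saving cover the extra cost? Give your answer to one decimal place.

32.3 days

Power saved = 140 − 24 = 116 W
Daily energy saved = 116 W × 4.1 h = 475.6 Wh = 0.4756 kWh
Daily savings = 0.4756 × $0.275 = $0.1308
Payback = $4.22 / $0.1308 per day = 32.27 days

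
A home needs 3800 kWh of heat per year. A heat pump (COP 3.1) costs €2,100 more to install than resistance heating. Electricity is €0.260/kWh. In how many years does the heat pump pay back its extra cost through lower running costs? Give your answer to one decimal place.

Resistance: 3800 kWh × €0.260 = €988.00/yr
Heat pump: 3800 / 3.1 = 1226 kWh in → × €0.260 = €318.71/yr
Annual savings = €669.29
Payback = €2,100 / €669.29 = 3.14 years

3.1 years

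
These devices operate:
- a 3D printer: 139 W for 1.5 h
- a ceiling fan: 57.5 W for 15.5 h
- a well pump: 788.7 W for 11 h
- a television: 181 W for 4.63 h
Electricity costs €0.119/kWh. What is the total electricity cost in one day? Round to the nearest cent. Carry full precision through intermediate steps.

3D printer: 139 W × 1.5 h = 208 Wh = 0.2085 kWh
ceiling fan: 57.5 W × 15.5 h = 891 Wh = 0.8912 kWh
well pump: 788.7 W × 11 h = 8,676 Wh = 8.676 kWh
television: 181 W × 4.63 h = 838 Wh = 0.838 kWh
Total energy = 0.2085 + 0.8912 + 8.676 + 0.838 = 10.61 kWh
Cost = 10.61 kWh × €0.119 = €1.26

€1.26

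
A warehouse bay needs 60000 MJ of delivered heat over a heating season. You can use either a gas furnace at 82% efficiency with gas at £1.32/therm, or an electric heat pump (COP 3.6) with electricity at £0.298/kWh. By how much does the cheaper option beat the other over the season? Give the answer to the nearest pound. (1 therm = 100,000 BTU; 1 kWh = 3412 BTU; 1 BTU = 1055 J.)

£464

Heat load = 60000 MJ = 60,000,000,000 J / 1055 = 56,872,038 BTU
Gas: input = 56,872,038 / 0.82 = 69,356,144 BTU = 693.6 therm → 693.6 × £1.32 = £915.50
Heat pump: 56,872,038 BTU / 3412 = 16,670 kWh heat; / 3.6 = 4,630 kWh in → × £0.298 = £1,379.76
Difference = |£915.50 − £1,379.76| = £464.26 ≈ £464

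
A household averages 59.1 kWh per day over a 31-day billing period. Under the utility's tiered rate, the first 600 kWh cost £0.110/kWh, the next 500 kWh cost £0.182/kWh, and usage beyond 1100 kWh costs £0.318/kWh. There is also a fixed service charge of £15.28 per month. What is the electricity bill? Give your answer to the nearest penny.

£405.09

Usage = 59.1 kWh/day × 31 days = 1832.1 kWh
First 600 kWh × £0.110 = £66.00
Next 500 kWh × £0.182 = £91.00
Remaining 732.1 kWh × £0.318 = £232.81
Energy charge = £389.81; + service £15.28 = £405.09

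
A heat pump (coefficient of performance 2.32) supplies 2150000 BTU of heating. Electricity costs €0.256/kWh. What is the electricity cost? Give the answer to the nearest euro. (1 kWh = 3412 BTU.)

€70

Heat delivered = 2,150,000 BTU / 3412 = 630.1 kWh
Electrical input = 630.1 kWh / 2.32 = 271.6 kWh
Cost = 271.6 × €0.256/kWh = €69.53 ≈ €70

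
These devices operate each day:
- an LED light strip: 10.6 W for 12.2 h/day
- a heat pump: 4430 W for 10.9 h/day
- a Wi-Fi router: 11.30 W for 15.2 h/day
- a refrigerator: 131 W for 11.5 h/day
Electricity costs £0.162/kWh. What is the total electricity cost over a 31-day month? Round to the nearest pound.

£252

LED light strip: 10.6 W × 12.2 h × 31 d = 4,009 Wh = 4.009 kWh
heat pump: 4430 W × 10.9 h × 31 d = 1,496,897 Wh = 1,497 kWh
Wi-Fi router: 11.30 W × 15.2 h × 31 d = 5,325 Wh = 5.325 kWh
refrigerator: 131 W × 11.5 h × 31 d = 46,702 Wh = 46.7 kWh
Total energy = 4.009 + 1,497 + 5.325 + 46.7 = 1,553 kWh
Cost = 1,553 kWh × £0.162 = £251.57 ≈ £252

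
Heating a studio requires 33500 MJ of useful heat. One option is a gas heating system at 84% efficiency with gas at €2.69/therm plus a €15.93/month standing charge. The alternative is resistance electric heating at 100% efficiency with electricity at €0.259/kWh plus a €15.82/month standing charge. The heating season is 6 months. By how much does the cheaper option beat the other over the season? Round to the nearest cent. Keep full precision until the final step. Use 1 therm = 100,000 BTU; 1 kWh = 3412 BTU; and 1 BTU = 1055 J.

€1392.84

Heat load = 33500 MJ = 33,500,000,000 J / 1055 = 31,753,555 BTU
Gas: input = 31,753,555 / 0.84 = 37,801,851 BTU = 378 therm → 378 × €2.69 = €1,016.87; + 6 × €15.93 standing = €1,112.45
Electric: 31,753,555 BTU / 3412 = 9,306 kWh → × €0.259 = €2,410.37; + 6 × €15.82 standing = €2,505.29
Difference = |€1,112.45 − €2,505.29| = €1,392.84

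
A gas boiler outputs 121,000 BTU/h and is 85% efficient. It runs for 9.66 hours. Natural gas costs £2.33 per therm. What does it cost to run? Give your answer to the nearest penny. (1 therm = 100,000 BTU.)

Heat delivered = 121,000 BTU/h × 9.66 h = 1,168,860 BTU
Gas input = 1,168,860 / 0.85 = 1,375,129 BTU
= 1,375,129 / 100,000 = 13.75 therm
Cost = 13.75 × £2.33/therm = £32.04

£32.04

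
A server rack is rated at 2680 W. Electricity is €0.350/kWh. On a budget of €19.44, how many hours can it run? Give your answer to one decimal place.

Energy budget = €19.44 / €0.350 per kWh = 55.54 kWh = 55,543 Wh
Runtime = 55,543 Wh / 2680 W = 20.72 h

20.7 h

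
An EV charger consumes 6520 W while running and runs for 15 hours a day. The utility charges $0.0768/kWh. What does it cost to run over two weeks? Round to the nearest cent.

Energy = 6520 W × 15 h/day × 14 days = 1,369,200 Wh = 1,369 kWh
Cost = 1,369 kWh × $0.0768/kWh = $105.15

$105.15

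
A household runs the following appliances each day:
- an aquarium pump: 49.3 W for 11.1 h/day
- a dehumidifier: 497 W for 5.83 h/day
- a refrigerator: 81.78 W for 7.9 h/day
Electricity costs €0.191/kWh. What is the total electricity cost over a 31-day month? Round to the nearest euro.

aquarium pump: 49.3 W × 11.1 h × 31 d = 16,964 Wh = 16.96 kWh
dehumidifier: 497 W × 5.83 h × 31 d = 89,823 Wh = 89.82 kWh
refrigerator: 81.78 W × 7.9 h × 31 d = 20,028 Wh = 20.03 kWh
Total energy = 16.96 + 89.82 + 20.03 = 126.8 kWh
Cost = 126.8 kWh × €0.191 = €24.22 ≈ €24

€24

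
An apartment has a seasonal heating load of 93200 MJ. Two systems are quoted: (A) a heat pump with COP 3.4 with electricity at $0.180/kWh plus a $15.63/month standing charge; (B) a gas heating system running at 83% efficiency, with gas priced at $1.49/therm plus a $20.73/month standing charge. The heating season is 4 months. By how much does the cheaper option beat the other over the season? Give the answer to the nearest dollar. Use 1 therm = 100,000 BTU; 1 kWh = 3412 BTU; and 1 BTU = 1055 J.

Heat load = 93200 MJ = 93,200,000,000 J / 1055 = 88,341,232 BTU
Gas: input = 88,341,232 / 0.83 = 106,435,220 BTU = 1,064 therm → 1,064 × $1.49 = $1,585.88; + 4 × $20.73 standing = $1,668.80
Heat pump: 88,341,232 BTU / 3412 = 25,890 kWh heat; / 3.4 = 7,615 kWh in → × $0.180 = $1,370.72; + 4 × $15.63 standing = $1,433.24
Difference = |$1,668.80 − $1,433.24| = $235.57 ≈ $236

$236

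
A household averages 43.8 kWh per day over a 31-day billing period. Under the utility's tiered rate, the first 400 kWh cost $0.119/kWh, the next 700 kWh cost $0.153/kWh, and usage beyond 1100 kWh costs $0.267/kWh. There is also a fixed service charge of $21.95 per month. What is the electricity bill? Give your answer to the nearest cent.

$245.48

Usage = 43.8 kWh/day × 31 days = 1357.8 kWh
First 400 kWh × $0.119 = $47.60
Next 700 kWh × $0.153 = $107.10
Remaining 257.8 kWh × $0.267 = $68.83
Energy charge = $223.53; + service $21.95 = $245.48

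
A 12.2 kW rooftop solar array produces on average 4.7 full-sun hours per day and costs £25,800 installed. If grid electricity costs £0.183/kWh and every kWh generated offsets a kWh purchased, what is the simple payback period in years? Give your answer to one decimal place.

Daily generation = 12.2 kW × 4.7 h = 57.34 kWh
Annual generation = 57.34 × 365 = 20929 kWh
Annual savings = 20929 × £0.183 = £3,830.03
Payback = £25,800 / £3,830.03 = 6.74 years

6.7 years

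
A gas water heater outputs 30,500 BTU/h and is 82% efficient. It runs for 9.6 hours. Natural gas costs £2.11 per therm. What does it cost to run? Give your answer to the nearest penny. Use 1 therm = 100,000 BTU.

£7.53

Heat delivered = 30,500 BTU/h × 9.6 h = 292,800 BTU
Gas input = 292,800 / 0.82 = 357,073 BTU
= 357,073 / 100,000 = 3.571 therm
Cost = 3.571 × £2.11/therm = £7.53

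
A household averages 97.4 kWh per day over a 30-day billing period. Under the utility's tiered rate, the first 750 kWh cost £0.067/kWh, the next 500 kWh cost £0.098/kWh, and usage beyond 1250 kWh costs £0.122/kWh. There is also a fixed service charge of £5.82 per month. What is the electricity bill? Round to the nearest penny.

Usage = 97.4 kWh/day × 30 days = 2922 kWh
First 750 kWh × £0.067 = £50.25
Next 500 kWh × £0.098 = £49.00
Remaining 1672 kWh × £0.122 = £203.98
Energy charge = £303.23; + service £5.82 = £309.05

£309.05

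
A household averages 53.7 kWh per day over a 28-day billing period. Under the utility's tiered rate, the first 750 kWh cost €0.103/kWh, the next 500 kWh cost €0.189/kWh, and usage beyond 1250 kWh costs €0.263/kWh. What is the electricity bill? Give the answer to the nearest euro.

Usage = 53.7 kWh/day × 28 days = 1503.6 kWh
First 750 kWh × €0.103 = €77.25
Next 500 kWh × €0.189 = €94.50
Remaining 253.6 kWh × €0.263 = €66.70
Total = €238.45 ≈ €238

€238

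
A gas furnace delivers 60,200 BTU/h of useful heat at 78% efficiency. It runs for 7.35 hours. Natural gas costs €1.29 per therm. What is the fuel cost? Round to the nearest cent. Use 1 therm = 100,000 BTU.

Heat delivered = 60,200 BTU/h × 7.35 h = 442,470 BTU
Gas input = 442,470 / 0.78 = 567,269 BTU
= 567,269 / 100,000 = 5.673 therm
Cost = 5.673 × €1.29/therm = €7.32

€7.32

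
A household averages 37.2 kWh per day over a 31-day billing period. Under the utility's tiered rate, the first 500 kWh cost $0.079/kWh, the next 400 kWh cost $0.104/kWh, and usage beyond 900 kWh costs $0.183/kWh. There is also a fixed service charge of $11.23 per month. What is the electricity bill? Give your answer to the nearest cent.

Usage = 37.2 kWh/day × 31 days = 1153.2 kWh
First 500 kWh × $0.079 = $39.50
Next 400 kWh × $0.104 = $41.60
Remaining 253.2 kWh × $0.183 = $46.34
Energy charge = $127.44; + service $11.23 = $138.67

$138.67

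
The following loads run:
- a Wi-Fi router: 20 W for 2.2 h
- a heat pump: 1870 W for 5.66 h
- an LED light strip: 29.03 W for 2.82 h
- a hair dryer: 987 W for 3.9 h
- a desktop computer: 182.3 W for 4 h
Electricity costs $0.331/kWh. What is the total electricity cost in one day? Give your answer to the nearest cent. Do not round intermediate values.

Wi-Fi router: 20 W × 2.2 h = 44 Wh = 0.044 kWh
heat pump: 1870 W × 5.66 h = 10,584 Wh = 10.58 kWh
LED light strip: 29.03 W × 2.82 h = 82 Wh = 0.08186 kWh
hair dryer: 987 W × 3.9 h = 3,849 Wh = 3.849 kWh
desktop computer: 182.3 W × 4 h = 729 Wh = 0.7292 kWh
Total energy = 0.044 + 10.58 + 0.08186 + 3.849 + 0.7292 = 15.29 kWh
Cost = 15.29 kWh × $0.331 = $5.06

$5.06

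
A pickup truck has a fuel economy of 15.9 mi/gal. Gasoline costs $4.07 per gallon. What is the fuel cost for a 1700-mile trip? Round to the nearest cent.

$435.16

Fuel = 1700 mi / 15.9 mpg = 106.9 gal
Cost = 106.9 gal × $4.07/gal = $435.16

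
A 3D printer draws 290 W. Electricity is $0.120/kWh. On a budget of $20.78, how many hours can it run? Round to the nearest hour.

597 h

Energy budget = $20.78 / $0.120 per kWh = 173.2 kWh = 173,167 Wh
Runtime = 173,167 Wh / 290 W = 597.1 h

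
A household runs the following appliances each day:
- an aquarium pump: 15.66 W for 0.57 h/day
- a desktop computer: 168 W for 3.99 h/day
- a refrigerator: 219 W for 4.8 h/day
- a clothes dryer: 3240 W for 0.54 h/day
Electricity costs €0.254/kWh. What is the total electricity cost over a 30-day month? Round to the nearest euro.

€27

aquarium pump: 15.66 W × 0.57 h × 30 d = 268 Wh = 0.2678 kWh
desktop computer: 168 W × 3.99 h × 30 d = 20,110 Wh = 20.11 kWh
refrigerator: 219 W × 4.8 h × 30 d = 31,536 Wh = 31.54 kWh
clothes dryer: 3240 W × 0.54 h × 30 d = 52,488 Wh = 52.49 kWh
Total energy = 0.2678 + 20.11 + 31.54 + 52.49 = 104.4 kWh
Cost = 104.4 kWh × €0.254 = €26.52 ≈ €27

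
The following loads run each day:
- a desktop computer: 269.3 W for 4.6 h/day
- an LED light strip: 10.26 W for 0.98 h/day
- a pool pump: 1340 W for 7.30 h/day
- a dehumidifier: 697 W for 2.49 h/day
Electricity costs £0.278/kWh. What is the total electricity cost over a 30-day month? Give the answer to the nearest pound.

£106

desktop computer: 269.3 W × 4.6 h × 30 d = 37,163 Wh = 37.16 kWh
LED light strip: 10.26 W × 0.98 h × 30 d = 302 Wh = 0.3016 kWh
pool pump: 1340 W × 7.30 h × 30 d = 293,460 Wh = 293.5 kWh
dehumidifier: 697 W × 2.49 h × 30 d = 52,066 Wh = 52.07 kWh
Total energy = 37.16 + 0.3016 + 293.5 + 52.07 = 383 kWh
Cost = 383 kWh × £0.278 = £106.47 ≈ £106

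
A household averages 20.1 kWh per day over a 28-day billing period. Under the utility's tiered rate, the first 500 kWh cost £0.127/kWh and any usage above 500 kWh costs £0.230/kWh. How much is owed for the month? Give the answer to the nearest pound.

£78

Usage = 20.1 kWh/day × 28 days = 562.8 kWh
First 500 kWh × £0.127 = £63.50
Remaining 62.8 kWh × £0.230 = £14.44
Total = £77.94 ≈ £78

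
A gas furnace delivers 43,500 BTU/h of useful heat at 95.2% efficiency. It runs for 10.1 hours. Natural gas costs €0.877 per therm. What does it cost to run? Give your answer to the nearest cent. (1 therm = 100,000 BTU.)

Heat delivered = 43,500 BTU/h × 10.1 h = 439,350 BTU
Gas input = 439,350 / 0.952 = 461,502 BTU
= 461,502 / 100,000 = 4.615 therm
Cost = 4.615 × €0.877/therm = €4.05

€4.05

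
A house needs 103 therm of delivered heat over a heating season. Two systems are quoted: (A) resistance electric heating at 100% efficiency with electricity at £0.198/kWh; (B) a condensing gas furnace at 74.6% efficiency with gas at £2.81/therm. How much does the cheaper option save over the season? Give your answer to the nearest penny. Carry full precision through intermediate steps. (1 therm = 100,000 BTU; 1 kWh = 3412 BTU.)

£209.74

Heat load = 103 therm × 100,000 = 10,300,000 BTU
Gas: input = 10,300,000 / 0.746 = 13,806,971 BTU = 138.1 therm → 138.1 × £2.81 = £387.98
Electric: 10,300,000 BTU / 3412 = 3,019 kWh → × £0.198 = £597.71
Difference = |£387.98 − £597.71| = £209.74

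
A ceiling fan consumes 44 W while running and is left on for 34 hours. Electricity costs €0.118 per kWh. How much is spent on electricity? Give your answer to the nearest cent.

Energy = 44 W × 34 h = 1,496 Wh = 1.496 kWh
Cost = 1.496 kWh × €0.118/kWh = €0.18

€0.18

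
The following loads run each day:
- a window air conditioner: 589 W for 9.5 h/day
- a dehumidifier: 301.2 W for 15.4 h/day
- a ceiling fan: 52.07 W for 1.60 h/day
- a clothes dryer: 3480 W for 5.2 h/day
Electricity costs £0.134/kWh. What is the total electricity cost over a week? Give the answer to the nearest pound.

£27

window air conditioner: 589 W × 9.5 h × 7 d = 39,168 Wh = 39.17 kWh
dehumidifier: 301.2 W × 15.4 h × 7 d = 32,469 Wh = 32.47 kWh
ceiling fan: 52.07 W × 1.60 h × 7 d = 583 Wh = 0.5832 kWh
clothes dryer: 3480 W × 5.2 h × 7 d = 126,672 Wh = 126.7 kWh
Total energy = 39.17 + 32.47 + 0.5832 + 126.7 = 198.9 kWh
Cost = 198.9 kWh × £0.134 = £26.65 ≈ £27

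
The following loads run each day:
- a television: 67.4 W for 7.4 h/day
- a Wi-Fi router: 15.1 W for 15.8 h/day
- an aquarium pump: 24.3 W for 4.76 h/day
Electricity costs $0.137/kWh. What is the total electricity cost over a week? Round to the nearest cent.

$0.82

television: 67.4 W × 7.4 h × 7 d = 3,491 Wh = 3.491 kWh
Wi-Fi router: 15.1 W × 15.8 h × 7 d = 1,670 Wh = 1.67 kWh
aquarium pump: 24.3 W × 4.76 h × 7 d = 810 Wh = 0.8097 kWh
Total energy = 3.491 + 1.67 + 0.8097 = 5.971 kWh
Cost = 5.971 kWh × $0.137 = $0.82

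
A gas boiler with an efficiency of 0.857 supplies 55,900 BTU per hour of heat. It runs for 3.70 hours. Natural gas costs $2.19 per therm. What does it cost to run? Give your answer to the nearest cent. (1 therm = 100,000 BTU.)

Heat delivered = 55,900 BTU/h × 3.70 h = 206,830 BTU
Gas input = 206,830 / 0.857 = 241,342 BTU
= 241,342 / 100,000 = 2.413 therm
Cost = 2.413 × $2.19/therm = $5.29

$5.29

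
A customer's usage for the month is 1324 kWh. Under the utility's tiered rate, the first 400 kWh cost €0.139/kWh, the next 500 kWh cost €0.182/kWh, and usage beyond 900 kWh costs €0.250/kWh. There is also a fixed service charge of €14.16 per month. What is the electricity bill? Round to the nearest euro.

First 400 kWh × €0.139 = €55.60
Next 500 kWh × €0.182 = €91.00
Remaining 424 kWh × €0.250 = €106.00
Energy charge = €252.60; + service €14.16 = €266.76 ≈ €267

€267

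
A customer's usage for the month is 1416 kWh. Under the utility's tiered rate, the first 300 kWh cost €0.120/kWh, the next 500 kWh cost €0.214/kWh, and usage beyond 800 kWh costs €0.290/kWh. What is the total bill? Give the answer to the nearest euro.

€322

First 300 kWh × €0.120 = €36.00
Next 500 kWh × €0.214 = €107.00
Remaining 616 kWh × €0.290 = €178.64
Total = €321.64 ≈ €322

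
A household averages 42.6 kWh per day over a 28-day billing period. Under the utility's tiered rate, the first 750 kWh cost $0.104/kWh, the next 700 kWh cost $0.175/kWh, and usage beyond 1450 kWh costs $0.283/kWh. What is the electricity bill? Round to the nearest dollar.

$155

Usage = 42.6 kWh/day × 28 days = 1192.8 kWh
First 750 kWh × $0.104 = $78.00
Next 442.8 kWh × $0.175 = $77.49
Remaining tier: 0 kWh (not reached)
Total = $155.49 ≈ $155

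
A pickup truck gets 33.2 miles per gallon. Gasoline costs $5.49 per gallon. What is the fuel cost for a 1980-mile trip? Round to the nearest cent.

$327.42

Fuel = 1980 mi / 33.2 mpg = 59.64 gal
Cost = 59.64 gal × $5.49/gal = $327.42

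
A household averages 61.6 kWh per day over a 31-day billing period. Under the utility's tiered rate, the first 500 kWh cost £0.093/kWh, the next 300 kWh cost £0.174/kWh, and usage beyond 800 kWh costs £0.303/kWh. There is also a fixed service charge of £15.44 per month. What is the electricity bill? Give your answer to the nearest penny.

£450.35

Usage = 61.6 kWh/day × 31 days = 1909.6 kWh
First 500 kWh × £0.093 = £46.50
Next 300 kWh × £0.174 = £52.20
Remaining 1109.6 kWh × £0.303 = £336.21
Energy charge = £434.91; + service £15.44 = £450.35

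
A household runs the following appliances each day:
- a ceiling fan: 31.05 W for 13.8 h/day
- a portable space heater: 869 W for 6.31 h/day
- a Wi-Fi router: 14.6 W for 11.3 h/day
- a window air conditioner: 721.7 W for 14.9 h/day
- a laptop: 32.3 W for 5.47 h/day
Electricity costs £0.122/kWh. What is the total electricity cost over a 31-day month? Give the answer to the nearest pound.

ceiling fan: 31.05 W × 13.8 h × 31 d = 13,283 Wh = 13.28 kWh
portable space heater: 869 W × 6.31 h × 31 d = 169,985 Wh = 170 kWh
Wi-Fi router: 14.6 W × 11.3 h × 31 d = 5,114 Wh = 5.114 kWh
window air conditioner: 721.7 W × 14.9 h × 31 d = 333,353 Wh = 333.4 kWh
laptop: 32.3 W × 5.47 h × 31 d = 5,477 Wh = 5.477 kWh
Total energy = 13.28 + 170 + 5.114 + 333.4 + 5.477 = 527.2 kWh
Cost = 527.2 kWh × £0.122 = £64.32 ≈ £64

£64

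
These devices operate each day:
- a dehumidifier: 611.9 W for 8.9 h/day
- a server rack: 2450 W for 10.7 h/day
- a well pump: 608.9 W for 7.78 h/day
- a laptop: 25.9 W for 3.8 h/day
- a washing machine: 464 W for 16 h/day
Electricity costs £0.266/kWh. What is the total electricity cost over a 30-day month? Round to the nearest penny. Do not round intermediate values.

£350.49

dehumidifier: 611.9 W × 8.9 h × 30 d = 163,377 Wh = 163.4 kWh
server rack: 2450 W × 10.7 h × 30 d = 786,450 Wh = 786.5 kWh
well pump: 608.9 W × 7.78 h × 30 d = 142,117 Wh = 142.1 kWh
laptop: 25.9 W × 3.8 h × 30 d = 2,953 Wh = 2.953 kWh
washing machine: 464 W × 16 h × 30 d = 222,720 Wh = 222.7 kWh
Total energy = 163.4 + 786.5 + 142.1 + 2.953 + 222.7 = 1,318 kWh
Cost = 1,318 kWh × £0.266 = £350.49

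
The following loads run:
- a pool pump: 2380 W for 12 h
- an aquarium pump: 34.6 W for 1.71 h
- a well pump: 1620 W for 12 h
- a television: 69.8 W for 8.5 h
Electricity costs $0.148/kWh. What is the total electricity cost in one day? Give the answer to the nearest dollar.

pool pump: 2380 W × 12 h = 28,560 Wh = 28.56 kWh
aquarium pump: 34.6 W × 1.71 h = 59 Wh = 0.05917 kWh
well pump: 1620 W × 12 h = 19,440 Wh = 19.44 kWh
television: 69.8 W × 8.5 h = 593 Wh = 0.5933 kWh
Total energy = 28.56 + 0.05917 + 19.44 + 0.5933 = 48.65 kWh
Cost = 48.65 kWh × $0.148 = $7.20 ≈ $7

$7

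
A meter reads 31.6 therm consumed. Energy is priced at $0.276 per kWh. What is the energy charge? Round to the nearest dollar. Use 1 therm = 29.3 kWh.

$256

31.6 therm × (29.3 kWh/therm) = 925.9 kWh
Cost = 925.9 kWh × $0.276/kWh = $255.54 ≈ $256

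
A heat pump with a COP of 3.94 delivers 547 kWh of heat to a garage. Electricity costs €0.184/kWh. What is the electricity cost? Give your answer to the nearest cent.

€25.55

Electrical input = 547 kWh / 3.94 = 138.8 kWh
Cost = 138.8 × €0.184/kWh = €25.55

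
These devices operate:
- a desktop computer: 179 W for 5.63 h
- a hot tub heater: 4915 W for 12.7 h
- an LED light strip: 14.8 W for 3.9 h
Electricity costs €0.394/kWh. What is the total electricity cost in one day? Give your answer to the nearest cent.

desktop computer: 179 W × 5.63 h = 1,008 Wh = 1.008 kWh
hot tub heater: 4915 W × 12.7 h = 62,420 Wh = 62.42 kWh
LED light strip: 14.8 W × 3.9 h = 58 Wh = 0.05772 kWh
Total energy = 1.008 + 62.42 + 0.05772 = 63.49 kWh
Cost = 63.49 kWh × €0.394 = €25.01

€25.01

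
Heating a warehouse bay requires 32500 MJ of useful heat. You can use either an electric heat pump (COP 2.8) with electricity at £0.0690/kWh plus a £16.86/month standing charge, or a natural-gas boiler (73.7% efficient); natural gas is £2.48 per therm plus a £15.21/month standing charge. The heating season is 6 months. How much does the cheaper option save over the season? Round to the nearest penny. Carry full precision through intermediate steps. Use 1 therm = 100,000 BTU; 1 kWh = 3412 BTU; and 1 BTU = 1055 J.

£804.22

Heat load = 32500 MJ = 32,500,000,000 J / 1055 = 30,805,687 BTU
Gas: input = 30,805,687 / 0.737 = 41,798,761 BTU = 418 therm → 418 × £2.48 = £1,036.61; + 6 × £15.21 standing = £1,127.87
Heat pump: 30,805,687 BTU / 3412 = 9,029 kWh heat; / 2.8 = 3,225 kWh in → × £0.0690 = £222.49; + 6 × £16.86 standing = £323.65
Difference = |£1,127.87 − £323.65| = £804.22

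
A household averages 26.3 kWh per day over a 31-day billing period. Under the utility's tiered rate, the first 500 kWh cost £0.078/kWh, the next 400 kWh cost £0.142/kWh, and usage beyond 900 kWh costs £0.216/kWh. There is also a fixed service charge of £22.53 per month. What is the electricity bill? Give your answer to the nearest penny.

Usage = 26.3 kWh/day × 31 days = 815.3 kWh
First 500 kWh × £0.078 = £39.00
Next 315.3 kWh × £0.142 = £44.77
Remaining tier: 0 kWh (not reached)
Energy charge = £83.77; + service £22.53 = £106.30

£106.30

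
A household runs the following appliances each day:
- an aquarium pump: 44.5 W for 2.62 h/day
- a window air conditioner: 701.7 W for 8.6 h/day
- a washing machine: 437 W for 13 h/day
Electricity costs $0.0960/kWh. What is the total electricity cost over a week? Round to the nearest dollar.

$8

aquarium pump: 44.5 W × 2.62 h × 7 d = 816 Wh = 0.8161 kWh
window air conditioner: 701.7 W × 8.6 h × 7 d = 42,242 Wh = 42.24 kWh
washing machine: 437 W × 13 h × 7 d = 39,767 Wh = 39.77 kWh
Total energy = 0.8161 + 42.24 + 39.77 = 82.83 kWh
Cost = 82.83 kWh × $0.0960 = $7.95 ≈ $8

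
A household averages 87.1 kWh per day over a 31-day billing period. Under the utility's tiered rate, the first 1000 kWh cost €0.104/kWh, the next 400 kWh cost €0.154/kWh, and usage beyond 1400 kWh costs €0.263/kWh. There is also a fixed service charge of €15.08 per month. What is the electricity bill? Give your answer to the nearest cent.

Usage = 87.1 kWh/day × 31 days = 2700.1 kWh
First 1000 kWh × €0.104 = €104.00
Next 400 kWh × €0.154 = €61.60
Remaining 1300.1 kWh × €0.263 = €341.93
Energy charge = €507.53; + service €15.08 = €522.61

€522.61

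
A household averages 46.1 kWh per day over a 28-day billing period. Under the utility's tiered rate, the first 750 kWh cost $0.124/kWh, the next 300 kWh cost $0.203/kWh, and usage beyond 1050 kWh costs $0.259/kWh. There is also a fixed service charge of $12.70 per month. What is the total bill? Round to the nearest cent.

Usage = 46.1 kWh/day × 28 days = 1290.8 kWh
First 750 kWh × $0.124 = $93.00
Next 300 kWh × $0.203 = $60.90
Remaining 240.8 kWh × $0.259 = $62.37
Energy charge = $216.27; + service $12.70 = $228.97

$228.97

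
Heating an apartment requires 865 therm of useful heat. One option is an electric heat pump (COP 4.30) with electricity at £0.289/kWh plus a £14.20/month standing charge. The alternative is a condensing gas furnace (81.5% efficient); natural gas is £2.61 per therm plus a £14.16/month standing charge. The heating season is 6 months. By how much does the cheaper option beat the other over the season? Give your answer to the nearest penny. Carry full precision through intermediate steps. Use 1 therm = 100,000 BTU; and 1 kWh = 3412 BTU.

Heat load = 865 therm × 100,000 = 86,500,000 BTU
Gas: input = 86,500,000 / 0.815 = 106,134,969 BTU = 1,061 therm → 1,061 × £2.61 = £2,770.12; + 6 × £14.16 standing = £2,855.08
Heat pump: 86,500,000 BTU / 3412 = 25,350 kWh heat; / 4.30 = 5,896 kWh in → × £0.289 = £1,703.87; + 6 × £14.20 standing = £1,789.07
Difference = |£2,855.08 − £1,789.07| = £1,066.01

£1066.01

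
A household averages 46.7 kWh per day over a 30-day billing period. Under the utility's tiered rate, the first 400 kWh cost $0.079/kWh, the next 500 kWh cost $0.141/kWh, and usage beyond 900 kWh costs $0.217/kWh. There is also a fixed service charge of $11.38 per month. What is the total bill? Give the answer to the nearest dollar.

$222

Usage = 46.7 kWh/day × 30 days = 1401 kWh
First 400 kWh × $0.079 = $31.60
Next 500 kWh × $0.141 = $70.50
Remaining 501 kWh × $0.217 = $108.72
Energy charge = $210.82; + service $11.38 = $222.20 ≈ $222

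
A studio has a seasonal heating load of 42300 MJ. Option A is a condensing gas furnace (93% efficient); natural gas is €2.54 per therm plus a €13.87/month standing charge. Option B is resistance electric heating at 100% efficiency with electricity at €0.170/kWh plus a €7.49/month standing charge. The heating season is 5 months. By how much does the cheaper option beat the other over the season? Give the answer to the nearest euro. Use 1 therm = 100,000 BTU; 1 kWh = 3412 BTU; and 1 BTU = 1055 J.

Heat load = 42300 MJ = 42,300,000,000 J / 1055 = 40,094,787 BTU
Gas: input = 40,094,787 / 0.930 = 43,112,674 BTU = 431.1 therm → 431.1 × €2.54 = €1,095.06; + 5 × €13.87 standing = €1,164.41
Electric: 40,094,787 BTU / 3412 = 11,750 kWh → × €0.170 = €1,997.69; + 5 × €7.49 standing = €2,035.14
Difference = |€1,164.41 − €2,035.14| = €870.73 ≈ €871

€871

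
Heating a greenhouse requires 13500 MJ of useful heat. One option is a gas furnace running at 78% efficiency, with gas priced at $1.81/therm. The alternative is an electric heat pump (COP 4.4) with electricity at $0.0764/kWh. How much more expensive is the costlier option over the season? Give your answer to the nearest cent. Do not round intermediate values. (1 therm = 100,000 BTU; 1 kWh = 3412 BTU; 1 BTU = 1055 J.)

Heat load = 13500 MJ = 13,500,000,000 J / 1055 = 12,796,209 BTU
Gas: input = 12,796,209 / 0.78 = 16,405,396 BTU = 164.1 therm → 164.1 × $1.81 = $296.94
Heat pump: 12,796,209 BTU / 3412 = 3,750 kWh heat; / 4.4 = 852.4 kWh in → × $0.0764 = $65.12
Difference = |$296.94 − $65.12| = $231.82

$231.82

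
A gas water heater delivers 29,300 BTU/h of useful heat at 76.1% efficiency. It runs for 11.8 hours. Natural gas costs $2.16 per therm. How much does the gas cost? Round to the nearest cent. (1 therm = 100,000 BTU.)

$9.81

Heat delivered = 29,300 BTU/h × 11.8 h = 345,740 BTU
Gas input = 345,740 / 0.761 = 454,323 BTU
= 454,323 / 100,000 = 4.543 therm
Cost = 4.543 × $2.16/therm = $9.81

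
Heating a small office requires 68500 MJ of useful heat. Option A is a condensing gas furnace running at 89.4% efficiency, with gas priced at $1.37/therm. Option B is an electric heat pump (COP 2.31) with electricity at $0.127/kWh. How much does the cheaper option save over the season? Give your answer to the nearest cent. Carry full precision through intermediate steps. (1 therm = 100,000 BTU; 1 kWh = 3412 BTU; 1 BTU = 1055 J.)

Heat load = 68500 MJ = 68,500,000,000 J / 1055 = 64,928,910 BTU
Gas: input = 64,928,910 / 0.894 = 72,627,416 BTU = 726.3 therm → 726.3 × $1.37 = $995.00
Heat pump: 64,928,910 BTU / 3412 = 19,030 kWh heat; / 2.31 = 8,238 kWh in → × $0.127 = $1,046.21
Difference = |$995.00 − $1,046.21| = $51.22

$51.22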